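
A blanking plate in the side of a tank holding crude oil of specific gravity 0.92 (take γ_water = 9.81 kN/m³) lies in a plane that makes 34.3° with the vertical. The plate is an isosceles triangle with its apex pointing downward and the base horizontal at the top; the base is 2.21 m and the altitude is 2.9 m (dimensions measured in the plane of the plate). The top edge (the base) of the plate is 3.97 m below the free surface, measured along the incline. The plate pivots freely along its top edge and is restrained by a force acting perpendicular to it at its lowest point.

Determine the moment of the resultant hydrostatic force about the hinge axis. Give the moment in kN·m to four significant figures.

M ≈ 125.2 kN·m

γ = 0.92 × 9.81 = 9.0252 kN/m³.
The plate makes 34.3° with the vertical, i.e. θ = 90° − 34.3° = 55.7° to the horizontal. Measuring y along the incline from the free-surface line, vertical depth h = y·sinθ with sinθ = 0.826098.
With the apex down, the centroid sits h/3 = 2.9/3 = 0.966667 m below the base (the top edge), so y_c = 3.97 + 0.966667 = 4.93667 m and h_c = 4.93667 × 0.826098 = 4.07817 m.
A = ½ × 2.21 × 2.9 = 3.2045 m².
Resultant F = γ·h_c·A = 9.0252 × 4.07817 × 3.2045 = 117.946 kN.
I_c = b·h³/36 = 2.21 × 2.9³/36 = 1.49721 m⁴.
Centre of pressure: y_p = y_c + I_c/(y_c·A) = 4.93667 + 1.49721/(4.93667 × 3.2045) = 4.93667 + 0.094643 = 5.03131 m along the plane.
The resultant acts 0.966667 + 0.094643 = 1.06131 m (along the plate) below the hinge at the top edge, so the moment about the hinge is M = F × 1.06131 = 117.946 × 1.06131 = 125.177 kN·m.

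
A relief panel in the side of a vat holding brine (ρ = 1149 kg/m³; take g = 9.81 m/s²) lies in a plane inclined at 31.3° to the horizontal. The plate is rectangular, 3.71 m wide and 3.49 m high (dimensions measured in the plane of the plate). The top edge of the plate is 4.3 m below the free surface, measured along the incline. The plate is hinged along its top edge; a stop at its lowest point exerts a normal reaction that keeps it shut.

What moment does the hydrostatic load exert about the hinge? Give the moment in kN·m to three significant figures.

M ≈ 877 kN·m

γ = ρg = 1149 × 9.81 / 1000 = 11.27169 kN/m³.
Let θ = 31.3° be the plate's angle to the horizontal; measure y along the incline from where the plane meets the free surface. Vertical depth h = y·sinθ with sinθ = 0.519519.
The centroid lies 3.49/2 = 1.745 m below the top edge, so y_c = 4.3 + 1.745 = 6.045 m and h_c = 6.045 × 0.519519 = 3.14049 m.
A = 3.71 × 3.49 = 12.9479 m².
Resultant F = γ·h_c·A = 11.27169 × 3.14049 × 12.9479 = 458.338 kN.
I_c = b·h³/12 = 3.71 × 3.49³/12 = 13.1422 m⁴.
Centre of pressure: y_p = y_c + I_c/(y_c·A) = 6.045 + 13.1422/(6.045 × 12.9479) = 6.045 + 0.167908 = 6.21291 m along the plane.
The resultant acts 1.745 + 0.167908 = 1.91291 m (along the plate) below the hinge at the top edge, so the moment about the hinge is M = F × 1.91291 = 458.338 × 1.91291 = 876.759 kN·m.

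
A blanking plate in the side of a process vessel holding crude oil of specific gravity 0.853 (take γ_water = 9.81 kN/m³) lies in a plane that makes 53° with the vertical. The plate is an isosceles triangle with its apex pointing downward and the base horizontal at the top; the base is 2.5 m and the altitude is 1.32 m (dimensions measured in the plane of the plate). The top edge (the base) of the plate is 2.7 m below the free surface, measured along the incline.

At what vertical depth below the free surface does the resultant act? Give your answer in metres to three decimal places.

h_p = 1.908 m

γ = 0.853 × 9.81 = 8.36793 kN/m³.
The plate makes 53° with the vertical, i.e. θ = 90° − 53° = 37° to the horizontal. Measuring y along the incline from the free-surface line, vertical depth h = y·sinθ with sinθ = 0.601815.
With the apex down, the centroid sits h/3 = 1.32/3 = 0.44 m below the base (the top edge), so y_c = 2.7 + 0.44 = 3.14 m and h_c = 3.14 × 0.601815 = 1.8897 m.
A = ½ × 2.5 × 1.32 = 1.65 m².
Resultant F = γ·h_c·A = 8.36793 × 1.8897 × 1.65 = 26.0912 kN.
I_c = b·h³/36 = 2.5 × 1.32³/36 = 0.15972 m⁴.
Centre of pressure: y_p = y_c + I_c/(y_c·A) = 3.14 + 0.15972/(3.14 × 1.65) = 3.14 + 0.030828 = 3.17083 m along the plane.
Vertically, h_p = y_p·sinθ = 3.17083 × 0.601815 = 1.90825 m.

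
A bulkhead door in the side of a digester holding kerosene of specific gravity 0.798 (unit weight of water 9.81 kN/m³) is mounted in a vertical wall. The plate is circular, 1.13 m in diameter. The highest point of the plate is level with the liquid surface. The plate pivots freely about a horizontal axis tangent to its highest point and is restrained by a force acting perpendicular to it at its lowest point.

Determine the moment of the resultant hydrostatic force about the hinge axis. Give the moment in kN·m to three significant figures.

M ≈ 3.13 kN·m

γ = 0.798 × 9.81 = 7.82838 kN/m³.
The centroid is at the centre, 0.565 m below the top of the plate, so the centroid depth is h_c = 0.565 m.
A = π(0.565)² = 1.00287 m².
Resultant F = γ·h_c·A = 7.82838 × 0.565 × 1.00287 = 4.43573 kN.
I_c = πr⁴/4 = π × 0.565⁴/4 = 0.0800357 m⁴.
Centre of pressure: y_p = y_c + I_c/(y_c·A) = 0.565 + 0.0800357/(0.565 × 1.00287) = 0.565 + 0.141251 = 0.706251 m along the plane.
The resultant acts 0.565 + 0.141251 = 0.706251 m (along the plate) below the hinge at the top edge, so the moment about the hinge is M = F × 0.706251 = 4.43573 × 0.706251 = 3.13274 kN·m.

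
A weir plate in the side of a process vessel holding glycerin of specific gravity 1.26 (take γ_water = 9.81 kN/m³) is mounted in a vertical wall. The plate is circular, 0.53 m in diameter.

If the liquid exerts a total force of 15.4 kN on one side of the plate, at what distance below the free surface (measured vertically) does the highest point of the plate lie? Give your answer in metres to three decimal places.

γ = 1.26 × 9.81 = 12.3606 kN/m³.
A = π(0.265)² = 0.220618 m².
From F = γ·h_c·A, the centroid depth is h_c = 15.4/(12.3606 × 0.220618) = 5.64729 m.
The centroid is at the centre, 0.265 m below the top of the plate, so the highest point sits at h_top = 5.64729 − 0.265 = 5.38229 m below the surface.

d_top ≈ 5.382 m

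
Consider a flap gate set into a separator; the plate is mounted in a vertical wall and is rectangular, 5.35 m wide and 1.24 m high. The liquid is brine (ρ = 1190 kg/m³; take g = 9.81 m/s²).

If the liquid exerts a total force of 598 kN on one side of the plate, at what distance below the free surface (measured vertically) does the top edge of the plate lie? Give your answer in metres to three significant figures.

γ = ρg = 1190 × 9.81 / 1000 = 11.6739 kN/m³.
A = 5.35 × 1.24 = 6.634 m².
From F = γ·h_c·A, the centroid depth is h_c = 598/(11.6739 × 6.634) = 7.72164 m.
The centroid lies 1.24/2 = 0.62 m below the top edge, so the top edge sits at h_top = 7.72164 − 0.62 = 7.10164 m below the surface.

d_top ≈ 7.10 m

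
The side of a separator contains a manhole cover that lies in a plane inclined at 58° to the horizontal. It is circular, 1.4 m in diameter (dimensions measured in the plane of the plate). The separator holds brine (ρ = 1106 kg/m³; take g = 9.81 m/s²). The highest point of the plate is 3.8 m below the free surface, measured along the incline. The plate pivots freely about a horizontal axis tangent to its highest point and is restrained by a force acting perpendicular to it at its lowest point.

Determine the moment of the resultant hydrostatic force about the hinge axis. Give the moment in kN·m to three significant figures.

γ = ρg = 1106 × 9.81 / 1000 = 10.84986 kN/m³.
Let θ = 58° be the plate's angle to the horizontal; measure y along the incline from where the plane meets the free surface. Vertical depth h = y·sinθ with sinθ = 0.848048.
The centroid is at the centre, 0.7 m below the top of the plate, so y_c = 3.8 + 0.7 = 4.5 m and h_c = 4.5 × 0.848048 = 3.81622 m.
A = π(0.7)² = 1.53938 m².
Resultant F = γ·h_c·A = 10.84986 × 3.81622 × 1.53938 = 63.7387 kN.
I_c = πr⁴/4 = π × 0.7⁴/4 = 0.188574 m⁴.
Centre of pressure: y_p = y_c + I_c/(y_c·A) = 4.5 + 0.188574/(4.5 × 1.53938) = 4.5 + 0.0272222 = 4.52722 m along the plane.
The resultant acts 0.7 + 0.0272222 = 0.727222 m (along the plate) below the hinge at the top edge, so the moment about the hinge is M = F × 0.727222 = 63.7387 × 0.727222 = 46.3522 kN·m.

M ≈ 46.4 kN·m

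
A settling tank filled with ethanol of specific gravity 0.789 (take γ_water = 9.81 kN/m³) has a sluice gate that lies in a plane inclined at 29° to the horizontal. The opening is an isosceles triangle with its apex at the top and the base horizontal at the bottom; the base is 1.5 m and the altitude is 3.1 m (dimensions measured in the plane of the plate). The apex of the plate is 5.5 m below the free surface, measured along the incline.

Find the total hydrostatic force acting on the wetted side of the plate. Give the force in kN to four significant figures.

γ = 0.789 × 9.81 = 7.74009 kN/m³.
Let θ = 29° be the plate's angle to the horizontal; measure y along the incline from where the plane meets the free surface. Vertical depth h = y·sinθ with sinθ = 0.484810.
With the apex up, the centroid sits 2h/3 = 2 × 3.1/3 = 2.06667 m below the apex, so y_c = 5.5 + 2.06667 = 7.56667 m and h_c = 7.56667 × 0.484810 = 3.6684 m.
A = ½ × 1.5 × 3.1 = 2.325 m².
Resultant F = γ·h_c·A = 7.74009 × 3.6684 × 2.325 = 66.0155 kN.

F ≈ 66.02 kN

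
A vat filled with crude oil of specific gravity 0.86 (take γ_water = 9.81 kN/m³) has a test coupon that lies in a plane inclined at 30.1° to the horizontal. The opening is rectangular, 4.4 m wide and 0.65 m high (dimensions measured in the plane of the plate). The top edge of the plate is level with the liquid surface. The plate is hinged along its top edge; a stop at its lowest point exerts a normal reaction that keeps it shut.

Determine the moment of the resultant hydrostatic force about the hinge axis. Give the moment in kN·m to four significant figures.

γ = 0.86 × 9.81 = 8.4366 kN/m³.
Let θ = 30.1° be the plate's angle to the horizontal; measure y along the incline from where the plane meets the free surface. Vertical depth h = y·sinθ with sinθ = 0.501511.
The centroid lies 0.65/2 = 0.325 m below the top edge, so y_c = 0.325 m and h_c = 0.325 × 0.501511 = 0.162991 m.
A = 4.4 × 0.65 = 2.86 m².
Resultant F = γ·h_c·A = 8.4366 × 0.162991 × 2.86 = 3.93276 kN.
I_c = b·h³/12 = 4.4 × 0.65³/12 = 0.100696 m⁴.
Centre of pressure: y_p = y_c + I_c/(y_c·A) = 0.325 + 0.100696/(0.325 × 2.86) = 0.325 + 0.108334 = 0.433334 m along the plane.
The resultant acts 0.325 + 0.108334 = 0.433334 m (along the plate) below the hinge at the top edge, so the moment about the hinge is M = F × 0.433334 = 3.93276 × 0.433334 = 1.7042 kN·m.

M ≈ 1.704 kN·m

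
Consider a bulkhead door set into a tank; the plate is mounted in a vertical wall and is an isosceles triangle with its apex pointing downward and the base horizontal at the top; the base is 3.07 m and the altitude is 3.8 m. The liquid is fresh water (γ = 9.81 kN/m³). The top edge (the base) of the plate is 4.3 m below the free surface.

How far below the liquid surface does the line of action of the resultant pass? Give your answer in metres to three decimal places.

γ = 9.81 kN/m³.
With the apex down, the centroid sits h/3 = 3.8/3 = 1.26667 m below the base (the top edge), so the centroid depth is h_c = 4.3 + 1.26667 = 5.56667 m.
A = ½ × 3.07 × 3.8 = 5.833 m².
Resultant F = γ·h_c·A = 9.81 × 5.56667 × 5.833 = 318.534 kN.
I_c = b·h³/36 = 3.07 × 3.8³/36 = 4.67936 m⁴.
Centre of pressure: y_p = y_c + I_c/(y_c·A) = 5.56667 + 4.67936/(5.56667 × 5.833) = 5.56667 + 0.144112 = 5.71078 m along the plane.

h_p = 5.711 m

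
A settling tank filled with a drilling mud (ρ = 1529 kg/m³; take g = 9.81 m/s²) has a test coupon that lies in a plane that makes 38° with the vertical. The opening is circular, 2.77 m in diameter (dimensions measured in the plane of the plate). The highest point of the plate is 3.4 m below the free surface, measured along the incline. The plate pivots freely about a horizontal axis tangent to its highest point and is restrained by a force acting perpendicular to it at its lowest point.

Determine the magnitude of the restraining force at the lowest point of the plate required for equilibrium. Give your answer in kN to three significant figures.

γ = ρg = 1529 × 9.81 / 1000 = 14.99949 kN/m³.
The plate makes 38° with the vertical, i.e. θ = 90° − 38° = 52° to the horizontal. Measuring y along the incline from the free-surface line, vertical depth h = y·sinθ with sinθ = 0.788011.
The centroid is at the centre, 1.385 m below the top of the plate, so y_c = 3.4 + 1.385 = 4.785 m and h_c = 4.785 × 0.788011 = 3.77063 m.
A = π(1.385)² = 6.02628 m².
Resultant F = γ·h_c·A = 14.99949 × 3.77063 × 6.02628 = 340.831 kN.
I_c = πr⁴/4 = π × 1.385⁴/4 = 2.88994 m⁴.
Centre of pressure: y_p = y_c + I_c/(y_c·A) = 4.785 + 2.88994/(4.785 × 6.02628) = 4.785 + 0.100221 = 4.88522 m along the plane.
The resultant acts 1.385 + 0.100221 = 1.48522 m (along the plate) below the hinge at the top edge, so the moment about the hinge is M = F × 1.48522 = 340.831 × 1.48522 = 506.209 kN·m.
A normal force at the bottom, 2.77 m from the hinge, must supply this moment: P = 506.209/2.77 = 182.747 kN.

P ≈ 183 kN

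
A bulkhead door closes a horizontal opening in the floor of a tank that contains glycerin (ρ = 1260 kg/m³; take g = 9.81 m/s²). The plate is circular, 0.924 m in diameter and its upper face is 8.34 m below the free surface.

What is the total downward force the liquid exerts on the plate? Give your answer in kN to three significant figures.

γ = ρg = 1260 × 9.81 / 1000 = 12.3606 kN/m³.
The plate is horizontal, so pressure is uniform at p = γ·h = 12.3606 × 8.34 = 103.087 kN/m².
A = π(0.462)² = 0.670554 m².
F = p·A = 103.087 × 0.670554 = 69.1254 kN.

F ≈ 69.1 kN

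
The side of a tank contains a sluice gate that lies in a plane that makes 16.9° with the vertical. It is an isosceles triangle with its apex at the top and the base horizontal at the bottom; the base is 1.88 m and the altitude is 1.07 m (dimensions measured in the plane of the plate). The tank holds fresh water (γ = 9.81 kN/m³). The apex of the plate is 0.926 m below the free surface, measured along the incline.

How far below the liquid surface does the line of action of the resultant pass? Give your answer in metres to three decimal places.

h_p = 1.606 m

γ = 9.81 kN/m³.
The plate makes 16.9° with the vertical, i.e. θ = 90° − 16.9° = 73.1° to the horizontal. Measuring y along the incline from the free-surface line, vertical depth h = y·sinθ with sinθ = 0.956814.
With the apex up, the centroid sits 2h/3 = 2 × 1.07/3 = 0.713333 m below the apex, so y_c = 0.926 + 0.713333 = 1.63933 m and h_c = 1.63933 × 0.956814 = 1.56853 m.
A = ½ × 1.88 × 1.07 = 1.0058 m².
Resultant F = γ·h_c·A = 9.81 × 1.56853 × 1.0058 = 15.4765 kN.
I_c = b·h³/36 = 1.88 × 1.07³/36 = 0.0639745 m⁴.
Centre of pressure: y_p = y_c + I_c/(y_c·A) = 1.63933 + 0.0639745/(1.63933 × 1.0058) = 1.63933 + 0.0387997 = 1.67813 m along the plane.
Vertically, h_p = y_p·sinθ = 1.67813 × 0.956814 = 1.60566 m.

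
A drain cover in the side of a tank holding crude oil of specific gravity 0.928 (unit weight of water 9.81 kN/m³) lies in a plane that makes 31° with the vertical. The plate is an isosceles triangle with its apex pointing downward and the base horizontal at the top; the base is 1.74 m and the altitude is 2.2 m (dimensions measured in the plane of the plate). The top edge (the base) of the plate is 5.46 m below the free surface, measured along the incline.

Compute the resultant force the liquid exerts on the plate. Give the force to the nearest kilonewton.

F ≈ 93 kN

γ = 0.928 × 9.81 = 9.10368 kN/m³.
The plate makes 31° with the vertical, i.e. θ = 90° − 31° = 59° to the horizontal. Measuring y along the incline from the free-surface line, vertical depth h = y·sinθ with sinθ = 0.857167.
With the apex down, the centroid sits h/3 = 2.2/3 = 0.733333 m below the base (the top edge), so y_c = 5.46 + 0.733333 = 6.19333 m and h_c = 6.19333 × 0.857167 = 5.30872 m.
A = ½ × 1.74 × 2.2 = 1.914 m².
Resultant F = γ·h_c·A = 9.10368 × 5.30872 × 1.914 = 92.5015 kN.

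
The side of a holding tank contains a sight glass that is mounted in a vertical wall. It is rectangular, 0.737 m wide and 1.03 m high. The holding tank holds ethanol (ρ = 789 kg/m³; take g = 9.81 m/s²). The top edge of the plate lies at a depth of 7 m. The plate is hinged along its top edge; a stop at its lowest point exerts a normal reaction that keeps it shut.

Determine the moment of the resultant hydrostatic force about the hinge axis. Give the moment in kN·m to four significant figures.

γ = ρg = 789 × 9.81 / 1000 = 7.74009 kN/m³.
The centroid lies 1.03/2 = 0.515 m below the top edge, so the centroid depth is h_c = 7 + 0.515 = 7.515 m.
A = 0.737 × 1.03 = 0.75911 m².
Resultant F = γ·h_c·A = 7.74009 × 7.515 × 0.75911 = 44.155 kN.
I_c = b·h³/12 = 0.737 × 1.03³/12 = 0.0671116 m⁴.
Centre of pressure: y_p = y_c + I_c/(y_c·A) = 7.515 + 0.0671116/(7.515 × 0.75911) = 7.515 + 0.0117642 = 7.52676 m along the plane.
The resultant acts 0.515 + 0.0117642 = 0.526764 m (along the plate) below the hinge at the top edge, so the moment about the hinge is M = F × 0.526764 = 44.155 × 0.526764 = 23.2593 kN·m.

M ≈ 23.26 kN·m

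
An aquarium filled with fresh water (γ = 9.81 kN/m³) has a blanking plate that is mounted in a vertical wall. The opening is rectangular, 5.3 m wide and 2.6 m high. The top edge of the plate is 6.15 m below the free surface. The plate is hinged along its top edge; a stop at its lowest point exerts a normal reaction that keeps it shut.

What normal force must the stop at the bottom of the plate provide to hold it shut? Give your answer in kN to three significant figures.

P ≈ 533 kN

γ = 9.81 kN/m³.
The centroid lies 2.6/2 = 1.3 m below the top edge, so the centroid depth is h_c = 6.15 + 1.3 = 7.45 m.
A = 5.3 × 2.6 = 13.78 m².
Resultant F = γ·h_c·A = 9.81 × 7.45 × 13.78 = 1007.1 kN.
I_c = b·h³/12 = 5.3 × 2.6³/12 = 7.76273 m⁴.
Centre of pressure: y_p = y_c + I_c/(y_c·A) = 7.45 + 7.76273/(7.45 × 13.78) = 7.45 + 0.0756152 = 7.52562 m along the plane.
The resultant acts 1.3 + 0.0756152 = 1.37562 m (along the plate) below the hinge at the top edge, so the moment about the hinge is M = F × 1.37562 = 1007.1 × 1.37562 = 1385.39 kN·m.
A normal force at the bottom, 2.6 m from the hinge, must supply this moment: P = 1385.39/2.6 = 532.842 kN.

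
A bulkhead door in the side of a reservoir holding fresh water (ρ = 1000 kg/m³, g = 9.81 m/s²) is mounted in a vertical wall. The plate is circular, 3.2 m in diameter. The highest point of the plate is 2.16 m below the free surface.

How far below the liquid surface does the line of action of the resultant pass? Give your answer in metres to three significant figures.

γ = ρg = 1000 × 9.81 = 9810 N/m³ = 9.81 kN/m³.
The centroid is at the centre, 1.6 m below the top of the plate, so the centroid depth is h_c = 2.16 + 1.6 = 3.76 m.
A = π(1.6)² = 8.04248 m².
Resultant F = γ·h_c·A = 9.81 × 3.76 × 8.04248 = 296.652 kN.
I_c = πr⁴/4 = π × 1.6⁴/4 = 5.14719 m⁴.
Centre of pressure: y_p = y_c + I_c/(y_c·A) = 3.76 + 5.14719/(3.76 × 8.04248) = 3.76 + 0.170213 = 3.93021 m along the plane.

h_p = 3.93 m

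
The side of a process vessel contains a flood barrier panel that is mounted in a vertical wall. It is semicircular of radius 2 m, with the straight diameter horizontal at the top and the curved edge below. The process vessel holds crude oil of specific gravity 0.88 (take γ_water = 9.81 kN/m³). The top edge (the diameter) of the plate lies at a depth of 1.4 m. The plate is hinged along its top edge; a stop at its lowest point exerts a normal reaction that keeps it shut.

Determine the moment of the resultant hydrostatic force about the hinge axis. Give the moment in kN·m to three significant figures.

γ = 0.88 × 9.81 = 8.6328 kN/m³.
The centroid of a semicircle lies 4r/(3π) = 0.848826 m from the diameter, here below the top edge, so the centroid depth is h_c = 1.4 + 0.848826 = 2.24883 m.
A = πr²/2 = π × 2²/2 = 6.28319 m².
Resultant F = γ·h_c·A = 8.6328 × 2.24883 × 6.28319 = 121.98 kN.
I_c = (π/8 − 8/(9π))·r⁴ = 0.109757 × 2⁴ = 1.75611 m⁴.
Centre of pressure: y_p = y_c + I_c/(y_c·A) = 2.24883 + 1.75611/(2.24883 × 6.28319) = 2.24883 + 0.124284 = 2.37311 m along the plane.
The resultant acts 0.848826 + 0.124284 = 0.97311 m (along the plate) below the hinge at the top edge, so the moment about the hinge is M = F × 0.97311 = 121.98 × 0.97311 = 118.7 kN·m.

M ≈ 119 kN·m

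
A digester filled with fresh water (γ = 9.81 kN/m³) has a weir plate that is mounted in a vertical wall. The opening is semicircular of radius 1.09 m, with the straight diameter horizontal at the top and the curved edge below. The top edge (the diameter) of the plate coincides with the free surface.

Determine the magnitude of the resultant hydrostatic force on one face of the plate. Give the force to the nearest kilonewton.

γ = 9.81 kN/m³.
The centroid of a semicircle lies 4r/(3π) = 0.46261 m from the diameter, here below the top edge, so the centroid depth is h_c = 0.46261 m.
A = πr²/2 = π × 1.09²/2 = 1.86626 m².
Resultant F = γ·h_c·A = 9.81 × 0.46261 × 1.86626 = 8.46947 kN.

F ≈ 8 kN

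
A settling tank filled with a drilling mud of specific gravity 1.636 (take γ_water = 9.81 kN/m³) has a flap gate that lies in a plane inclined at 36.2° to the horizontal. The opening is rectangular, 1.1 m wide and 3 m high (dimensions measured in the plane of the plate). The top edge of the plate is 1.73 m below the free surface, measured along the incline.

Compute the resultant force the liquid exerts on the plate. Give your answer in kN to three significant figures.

γ = 1.636 × 9.81 = 16.04916 kN/m³.
Let θ = 36.2° be the plate's angle to the horizontal; measure y along the incline from where the plane meets the free surface. Vertical depth h = y·sinθ with sinθ = 0.590606.
The centroid lies 3/2 = 1.5 m below the top edge, so y_c = 1.73 + 1.5 = 3.23 m and h_c = 3.23 × 0.590606 = 1.90766 m.
A = 1.1 × 3 = 3.3 m².
Resultant F = γ·h_c·A = 16.04916 × 1.90766 × 3.3 = 101.034 kN.

F ≈ 101 kN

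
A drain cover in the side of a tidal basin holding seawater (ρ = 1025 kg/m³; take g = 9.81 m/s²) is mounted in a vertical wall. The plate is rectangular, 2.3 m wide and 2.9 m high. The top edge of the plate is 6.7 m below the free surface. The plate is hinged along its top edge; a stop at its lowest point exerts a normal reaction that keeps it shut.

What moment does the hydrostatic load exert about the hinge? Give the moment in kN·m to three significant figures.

γ = ρg = 1025 × 9.81 / 1000 = 10.05525 kN/m³.
The centroid lies 2.9/2 = 1.45 m below the top edge, so the centroid depth is h_c = 6.7 + 1.45 = 8.15 m.
A = 2.3 × 2.9 = 6.67 m².
Resultant F = γ·h_c·A = 10.05525 × 8.15 × 6.67 = 546.608 kN.
I_c = b·h³/12 = 2.3 × 2.9³/12 = 4.67456 m⁴.
Centre of pressure: y_p = y_c + I_c/(y_c·A) = 8.15 + 4.67456/(8.15 × 6.67) = 8.15 + 0.0859919 = 8.23599 m along the plane.
The resultant acts 1.45 + 0.0859919 = 1.53599 m (along the plate) below the hinge at the top edge, so the moment about the hinge is M = F × 1.53599 = 546.608 × 1.53599 = 839.584 kN·m.

M ≈ 840 kN·m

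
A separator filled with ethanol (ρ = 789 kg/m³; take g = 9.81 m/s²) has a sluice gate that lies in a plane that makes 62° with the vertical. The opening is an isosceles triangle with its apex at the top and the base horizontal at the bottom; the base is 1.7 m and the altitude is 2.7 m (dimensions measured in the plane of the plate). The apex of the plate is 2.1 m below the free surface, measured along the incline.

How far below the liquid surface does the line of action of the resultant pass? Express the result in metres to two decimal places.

h_p = 1.88 m

γ = ρg = 789 × 9.81 / 1000 = 7.74009 kN/m³.
The plate makes 62° with the vertical, i.e. θ = 90° − 62° = 28° to the horizontal. Measuring y along the incline from the free-surface line, vertical depth h = y·sinθ with sinθ = 0.469472.
With the apex up, the centroid sits 2h/3 = 2 × 2.7/3 = 1.8 m below the apex, so y_c = 2.1 + 1.8 = 3.9 m and h_c = 3.9 × 0.469472 = 1.83094 m.
A = ½ × 1.7 × 2.7 = 2.295 m².
Resultant F = γ·h_c·A = 7.74009 × 1.83094 × 2.295 = 32.5239 kN.
I_c = b·h³/36 = 1.7 × 2.7³/36 = 0.929475 m⁴.
Centre of pressure: y_p = y_c + I_c/(y_c·A) = 3.9 + 0.929475/(3.9 × 2.295) = 3.9 + 0.103846 = 4.00385 m along the plane.
Vertically, h_p = y_p·sinθ = 4.00385 × 0.469472 = 1.8797 m.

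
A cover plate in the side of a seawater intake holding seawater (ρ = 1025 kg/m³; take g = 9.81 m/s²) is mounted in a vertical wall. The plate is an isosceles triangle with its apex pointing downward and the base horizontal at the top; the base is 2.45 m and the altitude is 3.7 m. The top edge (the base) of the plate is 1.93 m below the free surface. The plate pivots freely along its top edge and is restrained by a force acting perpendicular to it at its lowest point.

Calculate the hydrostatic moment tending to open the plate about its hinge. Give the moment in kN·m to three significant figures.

γ = ρg = 1025 × 9.81 / 1000 = 10.05525 kN/m³.
With the apex down, the centroid sits h/3 = 3.7/3 = 1.23333 m below the base (the top edge), so the centroid depth is h_c = 1.93 + 1.23333 = 3.16333 m.
A = ½ × 2.45 × 3.7 = 4.5325 m².
Resultant F = γ·h_c·A = 10.05525 × 3.16333 × 4.5325 = 144.17 kN.
I_c = b·h³/36 = 2.45 × 3.7³/36 = 3.44722 m⁴.
Centre of pressure: y_p = y_c + I_c/(y_c·A) = 3.16333 + 3.44722/(3.16333 × 4.5325) = 3.16333 + 0.240429 = 3.40376 m along the plane.
The resultant acts 1.23333 + 0.240429 = 1.47376 m (along the plate) below the hinge at the top edge, so the moment about the hinge is M = F × 1.47376 = 144.17 × 1.47376 = 212.472 kN·m.

M ≈ 212 kN·m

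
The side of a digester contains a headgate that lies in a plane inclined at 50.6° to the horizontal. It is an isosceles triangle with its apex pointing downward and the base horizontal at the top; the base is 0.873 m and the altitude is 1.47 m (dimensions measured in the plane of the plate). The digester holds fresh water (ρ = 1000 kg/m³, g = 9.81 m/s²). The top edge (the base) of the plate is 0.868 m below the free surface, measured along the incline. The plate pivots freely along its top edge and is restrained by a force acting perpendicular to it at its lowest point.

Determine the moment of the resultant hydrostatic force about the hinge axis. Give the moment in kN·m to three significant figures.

γ = ρg = 1000 × 9.81 = 9810 N/m³ = 9.81 kN/m³.
Let θ = 50.6° be the plate's angle to the horizontal; measure y along the incline from where the plane meets the free surface. Vertical depth h = y·sinθ with sinθ = 0.772734.
With the apex down, the centroid sits h/3 = 1.47/3 = 0.49 m below the base (the top edge), so y_c = 0.868 + 0.49 = 1.358 m and h_c = 1.358 × 0.772734 = 1.04937 m.
A = ½ × 0.873 × 1.47 = 0.641655 m².
Resultant F = γ·h_c·A = 9.81 × 1.04937 × 0.641655 = 6.6054 kN.
I_c = b·h³/36 = 0.873 × 1.47³/36 = 0.0770307 m⁴.
Centre of pressure: y_p = y_c + I_c/(y_c·A) = 1.358 + 0.0770307/(1.358 × 0.641655) = 1.358 + 0.0884021 = 1.4464 m along the plane.
The resultant acts 0.49 + 0.0884021 = 0.578402 m (along the plate) below the hinge at the top edge, so the moment about the hinge is M = F × 0.578402 = 6.6054 × 0.578402 = 3.82058 kN·m.

M ≈ 3.82 kN·m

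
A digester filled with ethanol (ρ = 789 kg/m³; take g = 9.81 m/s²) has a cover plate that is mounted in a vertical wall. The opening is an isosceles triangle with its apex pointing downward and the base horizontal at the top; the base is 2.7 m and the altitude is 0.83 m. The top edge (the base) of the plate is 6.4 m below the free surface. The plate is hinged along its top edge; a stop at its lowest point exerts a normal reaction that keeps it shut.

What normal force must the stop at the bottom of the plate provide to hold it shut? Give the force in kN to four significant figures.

γ = ρg = 789 × 9.81 / 1000 = 7.74009 kN/m³.
With the apex down, the centroid sits h/3 = 0.83/3 = 0.276667 m below the base (the top edge), so the centroid depth is h_c = 6.4 + 0.276667 = 6.67667 m.
A = ½ × 2.7 × 0.83 = 1.1205 m².
Resultant F = γ·h_c·A = 7.74009 × 6.67667 × 1.1205 = 57.9052 kN.
I_c = b·h³/36 = 2.7 × 0.83³/36 = 0.042884 m⁴.
Centre of pressure: y_p = y_c + I_c/(y_c·A) = 6.67667 + 0.042884/(6.67667 × 1.1205) = 6.67667 + 0.00573223 = 6.6824 m along the plane.
The resultant acts 0.276667 + 0.00573223 = 0.282399 m (along the plate) below the hinge at the top edge, so the moment about the hinge is M = F × 0.282399 = 57.9052 × 0.282399 = 16.3524 kN·m.
A normal force at the bottom, 0.83 m from the hinge, must supply this moment: P = 16.3524/0.83 = 19.7017 kN.

P ≈ 19.70 kN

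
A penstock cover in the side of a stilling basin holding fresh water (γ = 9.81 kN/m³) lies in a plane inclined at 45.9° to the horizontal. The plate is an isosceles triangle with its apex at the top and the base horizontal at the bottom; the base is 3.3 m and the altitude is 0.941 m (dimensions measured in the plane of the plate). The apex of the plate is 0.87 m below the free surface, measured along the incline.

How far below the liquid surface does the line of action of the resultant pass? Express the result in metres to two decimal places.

γ = 9.81 kN/m³.
Let θ = 45.9° be the plate's angle to the horizontal; measure y along the incline from where the plane meets the free surface. Vertical depth h = y·sinθ with sinθ = 0.718126.
With the apex up, the centroid sits 2h/3 = 2 × 0.941/3 = 0.627333 m below the apex, so y_c = 0.87 + 0.627333 = 1.49733 m and h_c = 1.49733 × 0.718126 = 1.07527 m.
A = ½ × 3.3 × 0.941 = 1.55265 m².
Resultant F = γ·h_c·A = 9.81 × 1.07527 × 1.55265 = 16.378 kN.
I_c = b·h³/36 = 3.3 × 0.941³/36 = 0.0763801 m⁴.
Centre of pressure: y_p = y_c + I_c/(y_c·A) = 1.49733 + 0.0763801/(1.49733 × 1.55265) = 1.49733 + 0.0328541 = 1.53018 m along the plane.
Vertically, h_p = y_p·sinθ = 1.53018 × 0.718126 = 1.09886 m.

h_p = 1.10 m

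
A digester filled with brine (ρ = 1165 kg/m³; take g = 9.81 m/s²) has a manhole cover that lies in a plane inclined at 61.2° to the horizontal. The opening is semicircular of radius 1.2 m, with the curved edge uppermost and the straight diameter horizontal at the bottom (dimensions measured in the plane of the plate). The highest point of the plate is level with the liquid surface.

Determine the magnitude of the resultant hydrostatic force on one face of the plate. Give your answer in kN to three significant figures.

F ≈ 15.6 kN

γ = ρg = 1165 × 9.81 / 1000 = 11.42865 kN/m³.
Let θ = 61.2° be the plate's angle to the horizontal; measure y along the incline from where the plane meets the free surface. Vertical depth h = y·sinθ with sinθ = 0.876307.
The centroid lies 4r/(3π) = 0.509296 m above the diameter, so r − 4r/(3π) = 1.2 − 0.509296 = 0.690704 m below the topmost point, so y_c = 0.690704 m and h_c = 0.690704 × 0.876307 = 0.605269 m.
A = πr²/2 = π × 1.2²/2 = 2.26195 m².
Resultant F = γ·h_c·A = 11.42865 × 0.605269 × 2.26195 = 15.6468 kN.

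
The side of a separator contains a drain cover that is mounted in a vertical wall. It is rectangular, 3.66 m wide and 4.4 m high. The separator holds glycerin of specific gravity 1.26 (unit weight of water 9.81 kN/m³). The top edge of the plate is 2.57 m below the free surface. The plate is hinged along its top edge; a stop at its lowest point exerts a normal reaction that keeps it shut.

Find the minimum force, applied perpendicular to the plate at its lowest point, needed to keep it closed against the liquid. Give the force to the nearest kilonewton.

P ≈ 548 kN

γ = 1.26 × 9.81 = 12.3606 kN/m³.
The centroid lies 4.4/2 = 2.2 m below the top edge, so the centroid depth is h_c = 2.57 + 2.2 = 4.77 m.
A = 3.66 × 4.4 = 16.104 m².
Resultant F = γ·h_c·A = 12.3606 × 4.77 × 16.104 = 949.493 kN.
I_c = b·h³/12 = 3.66 × 4.4³/12 = 25.9811 m⁴.
Centre of pressure: y_p = y_c + I_c/(y_c·A) = 4.77 + 25.9811/(4.77 × 16.104) = 4.77 + 0.338225 = 5.10822 m along the plane.
The resultant acts 2.2 + 0.338225 = 2.53823 m (along the plate) below the hinge at the top edge, so the moment about the hinge is M = F × 2.53823 = 949.493 × 2.53823 = 2410.03 kN·m.
A normal force at the bottom, 4.4 m from the hinge, must supply this moment: P = 2410.03/4.4 = 547.734 kN.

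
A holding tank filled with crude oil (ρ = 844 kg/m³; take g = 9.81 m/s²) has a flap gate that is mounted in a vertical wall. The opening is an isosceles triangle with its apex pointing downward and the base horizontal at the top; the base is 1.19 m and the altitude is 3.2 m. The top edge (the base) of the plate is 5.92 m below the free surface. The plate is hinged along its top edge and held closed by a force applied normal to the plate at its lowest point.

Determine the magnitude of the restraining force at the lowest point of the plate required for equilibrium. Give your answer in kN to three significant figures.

γ = ρg = 844 × 9.81 / 1000 = 8.27964 kN/m³.
With the apex down, the centroid sits h/3 = 3.2/3 = 1.06667 m below the base (the top edge), so the centroid depth is h_c = 5.92 + 1.06667 = 6.98667 m.
A = ½ × 1.19 × 3.2 = 1.904 m².
Resultant F = γ·h_c·A = 8.27964 × 6.98667 × 1.904 = 110.141 kN.
I_c = b·h³/36 = 1.19 × 3.2³/36 = 1.08316 m⁴.
Centre of pressure: y_p = y_c + I_c/(y_c·A) = 6.98667 + 1.08316/(6.98667 × 1.904) = 6.98667 + 0.0814246 = 7.06809 m along the plane.
The resultant acts 1.06667 + 0.0814246 = 1.14809 m (along the plate) below the hinge at the top edge, so the moment about the hinge is M = F × 1.14809 = 110.141 × 1.14809 = 126.452 kN·m.
A normal force at the bottom, 3.2 m from the hinge, must supply this moment: P = 126.452/3.2 = 39.5162 kN.

P ≈ 39.5 kN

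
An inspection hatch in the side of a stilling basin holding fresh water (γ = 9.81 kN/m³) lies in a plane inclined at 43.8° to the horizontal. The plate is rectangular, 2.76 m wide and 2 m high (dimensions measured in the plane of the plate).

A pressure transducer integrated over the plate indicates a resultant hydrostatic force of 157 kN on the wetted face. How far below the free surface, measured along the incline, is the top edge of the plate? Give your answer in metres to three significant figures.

γ = 9.81 kN/m³.
A = 2.76 × 2 = 5.52 m².
From F = γ·h_c·A, the centroid depth is h_c = 157/(9.81 × 5.52) = 2.89929 m.
Let θ = 43.8° be the plate's angle to the horizontal; measure y along the incline from where the plane meets the free surface. Vertical depth h = y·sinθ with sinθ = 0.692143.
Along the incline, y_c = h_c/sinθ = 2.89929/0.692143 = 4.18886 m.
The centroid lies 2/2 = 1 m below the top edge, so the top edge sits at y_top = 4.18886 − 1 = 3.18886 m along the incline.

y_top ≈ 3.19 m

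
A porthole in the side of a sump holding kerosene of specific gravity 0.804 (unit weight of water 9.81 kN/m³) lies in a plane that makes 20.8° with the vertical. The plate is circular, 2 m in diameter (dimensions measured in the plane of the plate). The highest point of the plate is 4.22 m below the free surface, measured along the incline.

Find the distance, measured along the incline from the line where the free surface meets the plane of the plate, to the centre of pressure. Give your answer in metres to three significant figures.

γ = 0.804 × 9.81 = 7.88724 kN/m³.
The plate makes 20.8° with the vertical, i.e. θ = 90° − 20.8° = 69.2° to the horizontal. Measuring y along the incline from the free-surface line, vertical depth h = y·sinθ with sinθ = 0.934826.
The centroid is at the centre, 1 m below the top of the plate, so y_c = 4.22 + 1 = 5.22 m and h_c = 5.22 × 0.934826 = 4.87979 m.
A = π(1)² = 3.14159 m².
Resultant F = γ·h_c·A = 7.88724 × 4.87979 × 3.14159 = 120.914 kN.
I_c = πr⁴/4 = π × 1⁴/4 = 0.785398 m⁴.
Centre of pressure: y_p = y_c + I_c/(y_c·A) = 5.22 + 0.785398/(5.22 × 3.14159) = 5.22 + 0.0478928 = 5.26789 m along the plane.

y_p = 5.27 m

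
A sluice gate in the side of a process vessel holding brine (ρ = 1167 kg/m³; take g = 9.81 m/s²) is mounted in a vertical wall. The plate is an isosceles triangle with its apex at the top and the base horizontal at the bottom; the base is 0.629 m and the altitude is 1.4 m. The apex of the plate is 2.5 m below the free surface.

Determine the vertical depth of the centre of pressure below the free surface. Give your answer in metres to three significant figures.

γ = ρg = 1167 × 9.81 / 1000 = 11.44827 kN/m³.
With the apex up, the centroid sits 2h/3 = 2 × 1.4/3 = 0.933333 m below the apex, so the centroid depth is h_c = 2.5 + 0.933333 = 3.43333 m.
A = ½ × 0.629 × 1.4 = 0.4403 m².
Resultant F = γ·h_c·A = 11.44827 × 3.43333 × 0.4403 = 17.3063 kN.
I_c = b·h³/36 = 0.629 × 1.4³/36 = 0.0479438 m⁴.
Centre of pressure: y_p = y_c + I_c/(y_c·A) = 3.43333 + 0.0479438/(3.43333 × 0.4403) = 3.43333 + 0.0317153 = 3.46505 m along the plane.

h_p = 3.47 m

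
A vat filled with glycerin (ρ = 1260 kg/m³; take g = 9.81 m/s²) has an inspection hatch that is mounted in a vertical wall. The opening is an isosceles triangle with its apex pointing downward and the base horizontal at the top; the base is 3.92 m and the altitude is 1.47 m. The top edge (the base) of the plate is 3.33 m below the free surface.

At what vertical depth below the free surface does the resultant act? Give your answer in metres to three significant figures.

h_p = 3.85 m

γ = ρg = 1260 × 9.81 / 1000 = 12.3606 kN/m³.
With the apex down, the centroid sits h/3 = 1.47/3 = 0.49 m below the base (the top edge), so the centroid depth is h_c = 3.33 + 0.49 = 3.82 m.
A = ½ × 3.92 × 1.47 = 2.8812 m².
Resultant F = γ·h_c·A = 12.3606 × 3.82 × 2.8812 = 136.043 kN.
I_c = b·h³/36 = 3.92 × 1.47³/36 = 0.345888 m⁴.
Centre of pressure: y_p = y_c + I_c/(y_c·A) = 3.82 + 0.345888/(3.82 × 2.8812) = 3.82 + 0.0314267 = 3.85143 m along the plane.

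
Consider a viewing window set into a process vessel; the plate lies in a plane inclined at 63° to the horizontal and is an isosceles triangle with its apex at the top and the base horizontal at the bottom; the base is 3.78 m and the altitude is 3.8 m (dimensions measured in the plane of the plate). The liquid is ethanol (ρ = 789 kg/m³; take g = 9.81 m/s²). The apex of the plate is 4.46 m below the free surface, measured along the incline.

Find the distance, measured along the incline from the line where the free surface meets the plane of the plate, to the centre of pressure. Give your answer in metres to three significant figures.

y_p = 7.11 m

γ = ρg = 789 × 9.81 / 1000 = 7.74009 kN/m³.
Let θ = 63° be the plate's angle to the horizontal; measure y along the incline from where the plane meets the free surface. Vertical depth h = y·sinθ with sinθ = 0.891007.
With the apex up, the centroid sits 2h/3 = 2 × 3.8/3 = 2.53333 m below the apex, so y_c = 4.46 + 2.53333 = 6.99333 m and h_c = 6.99333 × 0.891007 = 6.23111 m.
A = ½ × 3.78 × 3.8 = 7.182 m².
Resultant F = γ·h_c·A = 7.74009 × 6.23111 × 7.182 = 346.383 kN.
I_c = b·h³/36 = 3.78 × 3.8³/36 = 5.76156 m⁴.
Centre of pressure: y_p = y_c + I_c/(y_c·A) = 6.99333 + 5.76156/(6.99333 × 7.182) = 6.99333 + 0.114712 = 7.10804 m along the plane.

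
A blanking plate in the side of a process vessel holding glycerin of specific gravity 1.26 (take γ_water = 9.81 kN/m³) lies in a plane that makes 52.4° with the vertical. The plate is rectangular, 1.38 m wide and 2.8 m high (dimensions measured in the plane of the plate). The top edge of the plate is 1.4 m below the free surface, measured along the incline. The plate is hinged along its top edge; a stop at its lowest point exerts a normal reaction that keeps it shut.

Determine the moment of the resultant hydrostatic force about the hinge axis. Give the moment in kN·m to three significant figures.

γ = 1.26 × 9.81 = 12.3606 kN/m³.
The plate makes 52.4° with the vertical, i.e. θ = 90° − 52.4° = 37.6° to the horizontal. Measuring y along the incline from the free-surface line, vertical depth h = y·sinθ with sinθ = 0.610145.
The centroid lies 2.8/2 = 1.4 m below the top edge, so y_c = 1.4 + 1.4 = 2.8 m and h_c = 2.8 × 0.610145 = 1.70841 m.
A = 1.38 × 2.8 = 3.864 m².
Resultant F = γ·h_c·A = 12.3606 × 1.70841 × 3.864 = 81.596 kN.
I_c = b·h³/12 = 1.38 × 2.8³/12 = 2.52448 m⁴.
Centre of pressure: y_p = y_c + I_c/(y_c·A) = 2.8 + 2.52448/(2.8 × 3.864) = 2.8 + 0.233333 = 3.03333 m along the plane.
The resultant acts 1.4 + 0.233333 = 1.63333 m (along the plate) below the hinge at the top edge, so the moment about the hinge is M = F × 1.63333 = 81.596 × 1.63333 = 133.273 kN·m.

M ≈ 133 kN·m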